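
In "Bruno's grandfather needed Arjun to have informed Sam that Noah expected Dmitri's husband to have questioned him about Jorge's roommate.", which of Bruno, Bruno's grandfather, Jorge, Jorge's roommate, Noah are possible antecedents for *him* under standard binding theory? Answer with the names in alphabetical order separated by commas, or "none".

Bruno, Bruno's grandfather, Noah

*him* is a pronoun; Principle B requires it to be free in its binding domain — the clause headed by 'questioned'.
— Bruno: possessor inside the subject DP of the matrix clause; does not c-command the pronoun — Principle B does not apply; allowed.
— Bruno's grandfather: subject of the matrix clause; c-commands the pronoun but lies outside its binding domain — allowed.
— Jorge: possessor inside the second object DP of the clause headed by 'questioned'; is c-commanded by the pronoun; coreference would bind this R-expression — blocked (Principle C).
— Jorge's roommate: second object of the clause headed by 'questioned'; is c-commanded by the pronoun; coreference would bind this R-expression — blocked (Principle C).
— Noah: subject of the clause headed by 'expected'; c-commands the pronoun but lies outside its binding domain — allowed.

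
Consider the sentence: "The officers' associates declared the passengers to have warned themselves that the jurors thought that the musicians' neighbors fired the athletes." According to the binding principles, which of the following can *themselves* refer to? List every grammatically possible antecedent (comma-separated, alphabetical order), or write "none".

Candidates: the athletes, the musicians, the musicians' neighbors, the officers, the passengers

the passengers

*themselves* is a reflexive; Principle A requires it to be bound within its binding domain — the clause headed by 'warned'.
— the athletes: object of the clause headed by 'fired'; does not c-command the reflexive — cannot bind it (Principle A).
— the musicians: possessor inside the subject DP of the clause headed by 'fired'; does not c-command the reflexive — cannot bind it (Principle A).
— the musicians' neighbors: subject of the clause headed by 'fired'; does not c-command the reflexive — cannot bind it (Principle A).
— the officers: possessor inside the subject DP of the matrix clause; does not c-command the reflexive — cannot bind it (Principle A).
— the passengers: subject of the clause headed by 'warned'; c-commands the reflexive within its binding domain — allowed (Principle A).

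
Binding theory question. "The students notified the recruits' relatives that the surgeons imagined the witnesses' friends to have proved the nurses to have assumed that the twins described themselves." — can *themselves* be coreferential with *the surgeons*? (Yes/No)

*themselves* is a reflexive; Principle A requires it to be bound within its binding domain — the clause headed by 'described'.
— the surgeons: subject of the clause headed by 'imagined'; c-commands the reflexive but lies outside its binding domain — cannot bind it (Principle A).

No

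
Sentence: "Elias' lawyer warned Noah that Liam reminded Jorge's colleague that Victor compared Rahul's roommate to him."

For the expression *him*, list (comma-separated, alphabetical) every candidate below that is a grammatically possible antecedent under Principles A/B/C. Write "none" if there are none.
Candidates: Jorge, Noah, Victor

Jorge, Noah

*him* is a pronoun; Principle B requires it to be free in its binding domain — the clause headed by 'compared'.
— Jorge: possessor inside the object DP of the clause headed by 'reminded'; does not c-command the pronoun — Principle B does not apply; allowed.
— Noah: object of the matrix clause; c-commands the pronoun but lies outside its binding domain — allowed.
— Victor: subject of the clause headed by 'compared'; c-commands the pronoun within its binding domain — blocked (Principle B).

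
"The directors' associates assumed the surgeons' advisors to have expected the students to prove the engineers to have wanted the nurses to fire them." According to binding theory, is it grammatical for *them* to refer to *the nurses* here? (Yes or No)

*the nurses* is an R-expression; Principle C requires it to be free (not bound by any c-commanding expression).
— them: object of the clause headed by 'fire'; the R-expression locally c-commands the pronoun — coreference blocked (Principle B on the pronoun).

No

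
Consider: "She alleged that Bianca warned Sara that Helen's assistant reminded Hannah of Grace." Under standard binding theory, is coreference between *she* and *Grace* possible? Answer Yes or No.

No

*Grace* is an R-expression; Principle C requires it to be free (not bound by any c-commanding expression).
— she: subject of the matrix clause; the pronoun c-commands the R-expression — coreference blocked (Principle C).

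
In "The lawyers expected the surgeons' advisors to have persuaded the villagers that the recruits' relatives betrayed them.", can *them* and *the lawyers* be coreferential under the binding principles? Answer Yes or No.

*the lawyers* is an R-expression; Principle C requires it to be free (not bound by any c-commanding expression).
— them: object of the clause headed by 'betrayed'; the pronoun does not c-command the R-expression — coreference allowed.

Yes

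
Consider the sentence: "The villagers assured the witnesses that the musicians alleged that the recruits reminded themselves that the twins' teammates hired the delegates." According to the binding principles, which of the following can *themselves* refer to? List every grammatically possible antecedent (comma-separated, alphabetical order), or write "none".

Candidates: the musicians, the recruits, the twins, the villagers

*themselves* is a reflexive; Principle A requires it to be bound within its binding domain — the clause headed by 'reminded'.
— the musicians: subject of the clause headed by 'alleged'; c-commands the reflexive but lies outside its binding domain — cannot bind it (Principle A).
— the recruits: subject of the clause headed by 'reminded'; c-commands the reflexive within its binding domain — allowed (Principle A).
— the twins: possessor inside the subject DP of the clause headed by 'hired'; does not c-command the reflexive — cannot bind it (Principle A).
— the villagers: subject of the matrix clause; c-commands the reflexive but lies outside its binding domain — cannot bind it (Principle A).

the recruits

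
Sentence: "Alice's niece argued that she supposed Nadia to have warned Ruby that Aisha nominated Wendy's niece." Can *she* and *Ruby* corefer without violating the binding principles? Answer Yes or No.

No

*Ruby* is an R-expression; Principle C requires it to be free (not bound by any c-commanding expression).
— she: subject of the clause headed by 'supposed'; the pronoun c-commands the R-expression — coreference blocked (Principle C).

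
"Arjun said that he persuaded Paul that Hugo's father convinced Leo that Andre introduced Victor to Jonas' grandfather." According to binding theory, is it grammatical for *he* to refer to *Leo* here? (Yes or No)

*Leo* is an R-expression; Principle C requires it to be free (not bound by any c-commanding expression).
— he: subject of the clause headed by 'persuaded'; the pronoun c-commands the R-expression — coreference blocked (Principle C).

No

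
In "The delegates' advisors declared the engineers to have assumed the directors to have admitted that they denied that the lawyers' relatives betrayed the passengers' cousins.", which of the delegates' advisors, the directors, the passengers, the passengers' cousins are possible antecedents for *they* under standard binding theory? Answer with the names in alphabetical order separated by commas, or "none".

*they* is a pronoun; Principle B requires it to be free in its binding domain — the clause headed by 'denied'.
— the delegates' advisors: subject of the matrix clause; c-commands the pronoun but lies outside its binding domain — allowed.
— the directors: subject of the clause headed by 'admitted'; c-commands the pronoun but lies outside its binding domain — allowed.
— the passengers: possessor inside the object DP of the clause headed by 'betrayed'; is c-commanded by the pronoun; coreference would bind this R-expression — blocked (Principle C).
— the passengers' cousins: object of the clause headed by 'betrayed'; is c-commanded by the pronoun; coreference would bind this R-expression — blocked (Principle C).

the delegates' advisors, the directors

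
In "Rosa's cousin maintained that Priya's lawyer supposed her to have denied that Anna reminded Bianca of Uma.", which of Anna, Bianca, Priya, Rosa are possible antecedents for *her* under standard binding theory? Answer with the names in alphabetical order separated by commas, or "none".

*her* is a pronoun; Principle B requires it to be free in its binding domain — the clause headed by 'supposed'.
— Anna: subject of the clause headed by 'reminded'; is c-commanded by the pronoun; coreference would bind this R-expression — blocked (Principle C).
— Bianca: object of the clause headed by 'reminded'; is c-commanded by the pronoun; coreference would bind this R-expression — blocked (Principle C).
— Priya: possessor inside the subject DP of the clause headed by 'supposed'; does not c-command the pronoun — Principle B does not apply; allowed.
— Rosa: possessor inside the subject DP of the matrix clause; does not c-command the pronoun — Principle B does not apply; allowed.

Priya, Rosa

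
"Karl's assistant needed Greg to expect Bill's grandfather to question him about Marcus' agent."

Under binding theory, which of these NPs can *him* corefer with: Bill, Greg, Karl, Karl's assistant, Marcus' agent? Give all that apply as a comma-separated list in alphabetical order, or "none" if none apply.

Bill, Greg, Karl, Karl's assistant

*him* is a pronoun; Principle B requires it to be free in its binding domain — the clause headed by 'question'.
— Bill: possessor inside the subject DP of the clause headed by 'question'; does not c-command the pronoun — Principle B does not apply; allowed.
— Greg: subject of the clause headed by 'expect'; c-commands the pronoun but lies outside its binding domain — allowed.
— Karl: possessor inside the subject DP of the matrix clause; does not c-command the pronoun — Principle B does not apply; allowed.
— Karl's assistant: subject of the matrix clause; c-commands the pronoun but lies outside its binding domain — allowed.
— Marcus' agent: second object of the clause headed by 'question'; is c-commanded by the pronoun; coreference would bind this R-expression — blocked (Principle C).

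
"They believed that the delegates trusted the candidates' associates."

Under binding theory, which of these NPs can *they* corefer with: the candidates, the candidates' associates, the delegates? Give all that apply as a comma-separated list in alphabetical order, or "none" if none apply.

none

*they* is a pronoun; Principle B requires it to be free in its binding domain — the matrix clause.
— the candidates: possessor inside the object DP of the clause headed by 'trusted'; is c-commanded by the pronoun; coreference would bind this R-expression — blocked (Principle C).
— the candidates' associates: object of the clause headed by 'trusted'; is c-commanded by the pronoun; coreference would bind this R-expression — blocked (Principle C).
— the delegates: subject of the clause headed by 'trusted'; is c-commanded by the pronoun; coreference would bind this R-expression — blocked (Principle C).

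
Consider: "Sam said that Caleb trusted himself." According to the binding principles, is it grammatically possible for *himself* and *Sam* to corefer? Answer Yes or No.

*himself* is a reflexive; Principle A requires it to be bound within its binding domain — the clause headed by 'trusted'.
— Sam: subject of the matrix clause; c-commands the reflexive but lies outside its binding domain — cannot bind it (Principle A).

No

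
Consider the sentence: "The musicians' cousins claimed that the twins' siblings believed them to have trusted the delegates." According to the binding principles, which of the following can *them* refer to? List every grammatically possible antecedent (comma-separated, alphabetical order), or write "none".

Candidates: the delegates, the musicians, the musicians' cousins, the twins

the musicians, the musicians' cousins, the twins

*them* is a pronoun; Principle B requires it to be free in its binding domain — the clause headed by 'believed'.
— the delegates: object of the clause headed by 'trusted'; is c-commanded by the pronoun; coreference would bind this R-expression — blocked (Principle C).
— the musicians: possessor inside the subject DP of the matrix clause; does not c-command the pronoun — Principle B does not apply; allowed.
— the musicians' cousins: subject of the matrix clause; c-commands the pronoun but lies outside its binding domain — allowed.
— the twins: possessor inside the subject DP of the clause headed by 'believed'; does not c-command the pronoun — Principle B does not apply; allowed.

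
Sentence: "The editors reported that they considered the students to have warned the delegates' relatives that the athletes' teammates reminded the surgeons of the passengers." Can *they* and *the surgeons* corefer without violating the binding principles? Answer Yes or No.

No

*the surgeons* is an R-expression; Principle C requires it to be free (not bound by any c-commanding expression).
— they: subject of the clause headed by 'considered'; the pronoun c-commands the R-expression — coreference blocked (Principle C).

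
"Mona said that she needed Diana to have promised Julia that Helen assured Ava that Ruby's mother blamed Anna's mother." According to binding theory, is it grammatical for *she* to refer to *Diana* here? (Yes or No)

No

*Diana* is an R-expression; Principle C requires it to be free (not bound by any c-commanding expression).
— she: subject of the clause headed by 'needed'; the pronoun c-commands the R-expression — coreference blocked (Principle C).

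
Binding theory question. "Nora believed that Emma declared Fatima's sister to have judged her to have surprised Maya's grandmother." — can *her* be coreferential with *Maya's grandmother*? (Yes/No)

No

*her* is a pronoun; Principle B requires it to be free in its binding domain — the clause headed by 'judged'.
— Maya's grandmother: object of the clause headed by 'surprised'; is c-commanded by the pronoun; coreference would bind this R-expression — blocked (Principle C).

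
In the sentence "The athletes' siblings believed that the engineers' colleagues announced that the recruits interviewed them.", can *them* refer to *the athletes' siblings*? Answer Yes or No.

*them* is a pronoun; Principle B requires it to be free in its binding domain — the clause headed by 'interviewed'.
— the athletes' siblings: subject of the matrix clause; c-commands the pronoun but lies outside its binding domain — allowed.

Yes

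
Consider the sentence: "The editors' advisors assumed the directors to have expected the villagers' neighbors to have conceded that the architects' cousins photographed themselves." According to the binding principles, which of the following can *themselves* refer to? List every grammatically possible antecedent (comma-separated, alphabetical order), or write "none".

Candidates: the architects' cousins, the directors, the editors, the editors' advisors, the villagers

*themselves* is a reflexive; Principle A requires it to be bound within its binding domain — the clause headed by 'photographed'.
— the architects' cousins: subject of the clause headed by 'photographed'; c-commands the reflexive within its binding domain — allowed (Principle A).
— the directors: subject of the clause headed by 'expected'; c-commands the reflexive but lies outside its binding domain — cannot bind it (Principle A).
— the editors: possessor inside the subject DP of the matrix clause; does not c-command the reflexive — cannot bind it (Principle A).
— the editors' advisors: subject of the matrix clause; c-commands the reflexive but lies outside its binding domain — cannot bind it (Principle A).
— the villagers: possessor inside the subject DP of the clause headed by 'conceded'; does not c-command the reflexive — cannot bind it (Principle A).

the architects' cousins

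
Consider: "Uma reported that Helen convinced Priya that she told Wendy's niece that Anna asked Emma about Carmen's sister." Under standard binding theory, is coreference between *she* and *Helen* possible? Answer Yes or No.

*Helen* is an R-expression; Principle C requires it to be free (not bound by any c-commanding expression).
— she: subject of the clause headed by 'told'; the pronoun does not c-command the R-expression — coreference allowed.

Yes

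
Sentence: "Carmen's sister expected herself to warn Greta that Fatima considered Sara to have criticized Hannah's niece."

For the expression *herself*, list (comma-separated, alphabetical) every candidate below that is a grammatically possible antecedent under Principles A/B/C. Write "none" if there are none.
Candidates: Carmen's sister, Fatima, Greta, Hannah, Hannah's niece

*herself* is a reflexive; Principle A requires it to be bound within its binding domain — the matrix clause.
— Carmen's sister: subject of the matrix clause; c-commands the reflexive within its binding domain — allowed (Principle A).
— Fatima: subject of the clause headed by 'considered'; does not c-command the reflexive — cannot bind it (Principle A).
— Greta: object of the clause headed by 'warn'; does not c-command the reflexive — cannot bind it (Principle A).
— Hannah: possessor inside the object DP of the clause headed by 'criticized'; does not c-command the reflexive — cannot bind it (Principle A).
— Hannah's niece: object of the clause headed by 'criticized'; does not c-command the reflexive — cannot bind it (Principle A).

Carmen's sister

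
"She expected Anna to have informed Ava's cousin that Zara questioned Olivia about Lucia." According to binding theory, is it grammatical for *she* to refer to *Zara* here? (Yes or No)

*Zara* is an R-expression; Principle C requires it to be free (not bound by any c-commanding expression).
— she: subject of the matrix clause; the pronoun c-commands the R-expression — coreference blocked (Principle C).

No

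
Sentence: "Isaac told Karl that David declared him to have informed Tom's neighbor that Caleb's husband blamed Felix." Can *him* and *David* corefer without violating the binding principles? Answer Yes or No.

No

*David* is an R-expression; Principle C requires it to be free (not bound by any c-commanding expression).
— him: subject of the clause headed by 'informed'; the R-expression locally c-commands the pronoun — coreference blocked (Principle B on the pronoun).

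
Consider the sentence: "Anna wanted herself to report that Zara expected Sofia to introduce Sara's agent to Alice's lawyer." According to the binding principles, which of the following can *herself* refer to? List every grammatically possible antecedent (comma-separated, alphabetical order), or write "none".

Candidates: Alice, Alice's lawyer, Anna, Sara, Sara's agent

Anna

*herself* is a reflexive; Principle A requires it to be bound within its binding domain — the matrix clause.
— Alice: possessor inside the second object DP of the clause headed by 'introduce'; does not c-command the reflexive — cannot bind it (Principle A).
— Alice's lawyer: second object of the clause headed by 'introduce'; does not c-command the reflexive — cannot bind it (Principle A).
— Anna: subject of the matrix clause; c-commands the reflexive within its binding domain — allowed (Principle A).
— Sara: possessor inside the object DP of the clause headed by 'introduce'; does not c-command the reflexive — cannot bind it (Principle A).
— Sara's agent: object of the clause headed by 'introduce'; does not c-command the reflexive — cannot bind it (Principle A).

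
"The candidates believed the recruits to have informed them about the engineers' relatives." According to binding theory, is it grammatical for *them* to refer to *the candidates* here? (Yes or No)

*the candidates* is an R-expression; Principle C requires it to be free (not bound by any c-commanding expression).
— them: object of the clause headed by 'informed'; the pronoun does not c-command the R-expression — coreference allowed.

Yes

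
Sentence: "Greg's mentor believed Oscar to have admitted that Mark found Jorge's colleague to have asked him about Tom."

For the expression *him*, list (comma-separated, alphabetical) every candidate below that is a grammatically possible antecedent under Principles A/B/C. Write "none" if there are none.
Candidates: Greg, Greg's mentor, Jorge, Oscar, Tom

*him* is a pronoun; Principle B requires it to be free in its binding domain — the clause headed by 'asked'.
— Greg: possessor inside the subject DP of the matrix clause; does not c-command the pronoun — Principle B does not apply; allowed.
— Greg's mentor: subject of the matrix clause; c-commands the pronoun but lies outside its binding domain — allowed.
— Jorge: possessor inside the subject DP of the clause headed by 'asked'; does not c-command the pronoun — Principle B does not apply; allowed.
— Oscar: subject of the clause headed by 'admitted'; c-commands the pronoun but lies outside its binding domain — allowed.
— Tom: second object of the clause headed by 'asked'; is c-commanded by the pronoun; coreference would bind this R-expression — blocked (Principle C).

Greg, Greg's mentor, Jorge, Oscar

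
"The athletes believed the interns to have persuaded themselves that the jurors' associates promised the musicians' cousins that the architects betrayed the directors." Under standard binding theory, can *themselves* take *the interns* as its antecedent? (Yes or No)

Yes

*themselves* is a reflexive; Principle A requires it to be bound within its binding domain — the clause headed by 'persuaded'.
— the interns: subject of the clause headed by 'persuaded'; c-commands the reflexive within its binding domain — allowed (Principle A).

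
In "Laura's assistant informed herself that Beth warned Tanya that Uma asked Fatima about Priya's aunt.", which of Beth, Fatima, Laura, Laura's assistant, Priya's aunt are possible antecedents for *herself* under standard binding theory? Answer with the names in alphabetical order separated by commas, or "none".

*herself* is a reflexive; Principle A requires it to be bound within its binding domain — the matrix clause.
— Beth: subject of the clause headed by 'warned'; does not c-command the reflexive — cannot bind it (Principle A).
— Fatima: object of the clause headed by 'asked'; does not c-command the reflexive — cannot bind it (Principle A).
— Laura: possessor inside the subject DP of the matrix clause; does not c-command the reflexive — cannot bind it (Principle A).
— Laura's assistant: subject of the matrix clause; c-commands the reflexive within its binding domain — allowed (Principle A).
— Priya's aunt: second object of the clause headed by 'asked'; does not c-command the reflexive — cannot bind it (Principle A).

Laura's assistant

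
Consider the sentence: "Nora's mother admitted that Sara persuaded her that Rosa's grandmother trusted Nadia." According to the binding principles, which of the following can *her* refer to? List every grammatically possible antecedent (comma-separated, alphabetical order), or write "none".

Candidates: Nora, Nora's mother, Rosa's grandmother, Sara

Nora, Nora's mother

*her* is a pronoun; Principle B requires it to be free in its binding domain — the clause headed by 'persuaded'.
— Nora: possessor inside the subject DP of the matrix clause; does not c-command the pronoun — Principle B does not apply; allowed.
— Nora's mother: subject of the matrix clause; c-commands the pronoun but lies outside its binding domain — allowed.
— Rosa's grandmother: subject of the clause headed by 'trusted'; is c-commanded by the pronoun; coreference would bind this R-expression — blocked (Principle C).
— Sara: subject of the clause headed by 'persuaded'; c-commands the pronoun within its binding domain — blocked (Principle B).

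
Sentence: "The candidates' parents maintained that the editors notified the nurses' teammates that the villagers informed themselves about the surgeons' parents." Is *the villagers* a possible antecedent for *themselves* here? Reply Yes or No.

*themselves* is a reflexive; Principle A requires it to be bound within its binding domain — the clause headed by 'informed'.
— the villagers: subject of the clause headed by 'informed'; c-commands the reflexive within its binding domain — allowed (Principle A).

Yes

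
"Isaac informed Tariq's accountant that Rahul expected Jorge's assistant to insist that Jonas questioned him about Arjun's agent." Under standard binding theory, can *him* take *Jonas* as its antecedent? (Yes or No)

*him* is a pronoun; Principle B requires it to be free in its binding domain — the clause headed by 'questioned'.
— Jonas: subject of the clause headed by 'questioned'; c-commands the pronoun within its binding domain — blocked (Principle B).

No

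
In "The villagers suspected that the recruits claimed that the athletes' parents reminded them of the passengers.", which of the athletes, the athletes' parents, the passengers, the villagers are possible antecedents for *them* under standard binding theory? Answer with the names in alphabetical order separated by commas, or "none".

the athletes, the villagers

*them* is a pronoun; Principle B requires it to be free in its binding domain — the clause headed by 'reminded'.
— the athletes: possessor inside the subject DP of the clause headed by 'reminded'; does not c-command the pronoun — Principle B does not apply; allowed.
— the athletes' parents: subject of the clause headed by 'reminded'; c-commands the pronoun within its binding domain — blocked (Principle B).
— the passengers: second object of the clause headed by 'reminded'; is c-commanded by the pronoun; coreference would bind this R-expression — blocked (Principle C).
— the villagers: subject of the matrix clause; c-commands the pronoun but lies outside its binding domain — allowed.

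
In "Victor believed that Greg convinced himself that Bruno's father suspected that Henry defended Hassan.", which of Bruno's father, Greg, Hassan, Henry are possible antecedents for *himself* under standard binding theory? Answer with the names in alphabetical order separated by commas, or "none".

Greg

*himself* is a reflexive; Principle A requires it to be bound within its binding domain — the clause headed by 'convinced'.
— Bruno's father: subject of the clause headed by 'suspected'; does not c-command the reflexive — cannot bind it (Principle A).
— Greg: subject of the clause headed by 'convinced'; c-commands the reflexive within its binding domain — allowed (Principle A).
— Hassan: object of the clause headed by 'defended'; does not c-command the reflexive — cannot bind it (Principle A).
— Henry: subject of the clause headed by 'defended'; does not c-command the reflexive — cannot bind it (Principle A).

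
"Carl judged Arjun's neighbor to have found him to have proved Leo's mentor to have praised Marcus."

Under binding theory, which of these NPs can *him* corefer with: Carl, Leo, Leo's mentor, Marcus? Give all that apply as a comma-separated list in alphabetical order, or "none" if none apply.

*him* is a pronoun; Principle B requires it to be free in its binding domain — the clause headed by 'found'.
— Carl: subject of the matrix clause; c-commands the pronoun but lies outside its binding domain — allowed.
— Leo: possessor inside the subject DP of the clause headed by 'praised'; is c-commanded by the pronoun; coreference would bind this R-expression — blocked (Principle C).
— Leo's mentor: subject of the clause headed by 'praised'; is c-commanded by the pronoun; coreference would bind this R-expression — blocked (Principle C).
— Marcus: object of the clause headed by 'praised'; is c-commanded by the pronoun; coreference would bind this R-expression — blocked (Principle C).

Carl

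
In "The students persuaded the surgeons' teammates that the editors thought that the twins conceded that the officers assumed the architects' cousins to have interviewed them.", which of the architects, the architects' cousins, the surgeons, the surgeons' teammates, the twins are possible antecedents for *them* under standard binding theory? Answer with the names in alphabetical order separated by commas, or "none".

the architects, the surgeons, the surgeons' teammates, the twins

*them* is a pronoun; Principle B requires it to be free in its binding domain — the clause headed by 'interviewed'.
— the architects: possessor inside the subject DP of the clause headed by 'interviewed'; does not c-command the pronoun — Principle B does not apply; allowed.
— the architects' cousins: subject of the clause headed by 'interviewed'; c-commands the pronoun within its binding domain — blocked (Principle B).
— the surgeons: possessor inside the object DP of the matrix clause; does not c-command the pronoun — Principle B does not apply; allowed.
— the surgeons' teammates: object of the matrix clause; c-commands the pronoun but lies outside its binding domain — allowed.
— the twins: subject of the clause headed by 'conceded'; c-commands the pronoun but lies outside its binding domain — allowed.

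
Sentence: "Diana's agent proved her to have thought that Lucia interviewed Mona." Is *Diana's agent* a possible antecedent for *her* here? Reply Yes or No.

*her* is a pronoun; Principle B requires it to be free in its binding domain — the matrix clause.
— Diana's agent: subject of the matrix clause; c-commands the pronoun within its binding domain — blocked (Principle B).

No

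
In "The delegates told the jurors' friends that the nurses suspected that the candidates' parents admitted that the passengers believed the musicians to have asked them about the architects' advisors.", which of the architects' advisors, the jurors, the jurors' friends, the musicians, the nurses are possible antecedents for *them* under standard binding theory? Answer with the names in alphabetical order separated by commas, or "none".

*them* is a pronoun; Principle B requires it to be free in its binding domain — the clause headed by 'asked'.
— the architects' advisors: second object of the clause headed by 'asked'; is c-commanded by the pronoun; coreference would bind this R-expression — blocked (Principle C).
— the jurors: possessor inside the object DP of the matrix clause; does not c-command the pronoun — Principle B does not apply; allowed.
— the jurors' friends: object of the matrix clause; c-commands the pronoun but lies outside its binding domain — allowed.
— the musicians: subject of the clause headed by 'asked'; c-commands the pronoun within its binding domain — blocked (Principle B).
— the nurses: subject of the clause headed by 'suspected'; c-commands the pronoun but lies outside its binding domain — allowed.

the jurors, the jurors' friends, the nurses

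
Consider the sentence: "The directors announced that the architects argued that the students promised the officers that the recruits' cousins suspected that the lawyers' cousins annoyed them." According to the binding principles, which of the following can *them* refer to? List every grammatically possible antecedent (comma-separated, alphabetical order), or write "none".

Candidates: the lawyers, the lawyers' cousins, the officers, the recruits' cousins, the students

the lawyers, the officers, the recruits' cousins, the students

*them* is a pronoun; Principle B requires it to be free in its binding domain — the clause headed by 'annoyed'.
— the lawyers: possessor inside the subject DP of the clause headed by 'annoyed'; does not c-command the pronoun — Principle B does not apply; allowed.
— the lawyers' cousins: subject of the clause headed by 'annoyed'; c-commands the pronoun within its binding domain — blocked (Principle B).
— the officers: object of the clause headed by 'promised'; c-commands the pronoun but lies outside its binding domain — allowed.
— the recruits' cousins: subject of the clause headed by 'suspected'; c-commands the pronoun but lies outside its binding domain — allowed.
— the students: subject of the clause headed by 'promised'; c-commands the pronoun but lies outside its binding domain — allowed.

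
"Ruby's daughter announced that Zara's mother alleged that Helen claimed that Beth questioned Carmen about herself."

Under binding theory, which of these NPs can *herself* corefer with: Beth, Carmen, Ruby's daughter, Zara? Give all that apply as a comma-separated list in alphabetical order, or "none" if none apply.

*herself* is a reflexive; Principle A requires it to be bound within its binding domain — the clause headed by 'questioned'.
— Beth: subject of the clause headed by 'questioned'; c-commands the reflexive within its binding domain — allowed (Principle A).
— Carmen: object of the clause headed by 'questioned'; c-commands the reflexive within its binding domain — allowed (Principle A).
— Ruby's daughter: subject of the matrix clause; c-commands the reflexive but lies outside its binding domain — cannot bind it (Principle A).
— Zara: possessor inside the subject DP of the clause headed by 'alleged'; does not c-command the reflexive — cannot bind it (Principle A).

Beth, Carmen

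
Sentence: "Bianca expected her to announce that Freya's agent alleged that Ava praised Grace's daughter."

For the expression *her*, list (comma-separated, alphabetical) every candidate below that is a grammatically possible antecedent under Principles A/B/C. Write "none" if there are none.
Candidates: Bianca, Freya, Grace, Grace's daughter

*her* is a pronoun; Principle B requires it to be free in its binding domain — the matrix clause.
— Bianca: subject of the matrix clause; c-commands the pronoun within its binding domain — blocked (Principle B).
— Freya: possessor inside the subject DP of the clause headed by 'alleged'; is c-commanded by the pronoun; coreference would bind this R-expression — blocked (Principle C).
— Grace: possessor inside the object DP of the clause headed by 'praised'; is c-commanded by the pronoun; coreference would bind this R-expression — blocked (Principle C).
— Grace's daughter: object of the clause headed by 'praised'; is c-commanded by the pronoun; coreference would bind this R-expression — blocked (Principle C).

none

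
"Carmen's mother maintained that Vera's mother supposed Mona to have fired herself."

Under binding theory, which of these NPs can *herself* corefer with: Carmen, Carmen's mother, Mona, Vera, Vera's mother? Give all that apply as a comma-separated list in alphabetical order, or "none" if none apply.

Mona

*herself* is a reflexive; Principle A requires it to be bound within its binding domain — the clause headed by 'fired'.
— Carmen: possessor inside the subject DP of the matrix clause; does not c-command the reflexive — cannot bind it (Principle A).
— Carmen's mother: subject of the matrix clause; c-commands the reflexive but lies outside its binding domain — cannot bind it (Principle A).
— Mona: subject of the clause headed by 'fired'; c-commands the reflexive within its binding domain — allowed (Principle A).
— Vera: possessor inside the subject DP of the clause headed by 'supposed'; does not c-command the reflexive — cannot bind it (Principle A).
— Vera's mother: subject of the clause headed by 'supposed'; c-commands the reflexive but lies outside its binding domain — cannot bind it (Principle A).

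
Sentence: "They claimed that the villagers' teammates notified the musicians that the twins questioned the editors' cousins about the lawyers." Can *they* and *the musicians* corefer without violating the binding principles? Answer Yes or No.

No

*the musicians* is an R-expression; Principle C requires it to be free (not bound by any c-commanding expression).
— they: subject of the matrix clause; the pronoun c-commands the R-expression — coreference blocked (Principle C).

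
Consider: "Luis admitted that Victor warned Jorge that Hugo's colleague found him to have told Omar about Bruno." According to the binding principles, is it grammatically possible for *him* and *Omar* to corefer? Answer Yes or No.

*him* is a pronoun; Principle B requires it to be free in its binding domain — the clause headed by 'found'.
— Omar: object of the clause headed by 'told'; is c-commanded by the pronoun; coreference would bind this R-expression — blocked (Principle C).

No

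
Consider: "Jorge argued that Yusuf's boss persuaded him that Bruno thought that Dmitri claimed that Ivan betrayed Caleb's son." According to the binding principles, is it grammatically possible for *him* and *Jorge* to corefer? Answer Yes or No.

Yes

*him* is a pronoun; Principle B requires it to be free in its binding domain — the clause headed by 'persuaded'.
— Jorge: subject of the matrix clause; c-commands the pronoun but lies outside its binding domain — allowed.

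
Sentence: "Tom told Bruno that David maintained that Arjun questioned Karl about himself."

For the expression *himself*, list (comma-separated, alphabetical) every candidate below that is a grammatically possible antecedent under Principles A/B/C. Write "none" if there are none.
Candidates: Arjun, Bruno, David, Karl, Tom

Arjun, Karl

*himself* is a reflexive; Principle A requires it to be bound within its binding domain — the clause headed by 'questioned'.
— Arjun: subject of the clause headed by 'questioned'; c-commands the reflexive within its binding domain — allowed (Principle A).
— Bruno: object of the matrix clause; c-commands the reflexive but lies outside its binding domain — cannot bind it (Principle A).
— David: subject of the clause headed by 'maintained'; c-commands the reflexive but lies outside its binding domain — cannot bind it (Principle A).
— Karl: object of the clause headed by 'questioned'; c-commands the reflexive within its binding domain — allowed (Principle A).
— Tom: subject of the matrix clause; c-commands the reflexive but lies outside its binding domain — cannot bind it (Principle A).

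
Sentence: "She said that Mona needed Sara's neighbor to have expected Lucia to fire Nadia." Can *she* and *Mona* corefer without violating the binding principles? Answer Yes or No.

No

*Mona* is an R-expression; Principle C requires it to be free (not bound by any c-commanding expression).
— she: subject of the matrix clause; the pronoun c-commands the R-expression — coreference blocked (Principle C).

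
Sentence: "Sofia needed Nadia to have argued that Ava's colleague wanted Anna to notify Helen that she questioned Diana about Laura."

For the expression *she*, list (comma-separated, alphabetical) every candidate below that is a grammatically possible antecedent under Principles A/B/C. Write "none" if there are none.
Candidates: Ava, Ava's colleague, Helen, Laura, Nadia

*she* is a pronoun; Principle B requires it to be free in its binding domain — the clause headed by 'questioned'.
— Ava: possessor inside the subject DP of the clause headed by 'wanted'; does not c-command the pronoun — Principle B does not apply; allowed.
— Ava's colleague: subject of the clause headed by 'wanted'; c-commands the pronoun but lies outside its binding domain — allowed.
— Helen: object of the clause headed by 'notify'; c-commands the pronoun but lies outside its binding domain — allowed.
— Laura: second object of the clause headed by 'questioned'; is c-commanded by the pronoun; coreference would bind this R-expression — blocked (Principle C).
— Nadia: subject of the clause headed by 'argued'; c-commands the pronoun but lies outside its binding domain — allowed.

Ava, Ava's colleague, Helen, Nadia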